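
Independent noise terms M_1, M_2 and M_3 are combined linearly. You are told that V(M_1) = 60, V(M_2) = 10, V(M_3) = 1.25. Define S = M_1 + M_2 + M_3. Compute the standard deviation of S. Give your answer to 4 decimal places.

By independence, V(S) = (1)²V(M_1) + (1)²V(M_2) + (1)²V(M_3)
= (1)²·60 + (1)²·10 + (1)²·1.25 = 71.25
sd(S) = √71.25 ≈ 8.4410

8.4410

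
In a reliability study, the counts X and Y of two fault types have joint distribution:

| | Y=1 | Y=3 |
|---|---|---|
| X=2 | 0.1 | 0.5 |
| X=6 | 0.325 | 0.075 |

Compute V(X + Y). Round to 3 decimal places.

2.338

E[X] = 3.6,  E[Y] = 2.15,  E[XY] = 6.5
V(X) = 16.8 − (3.6)² = 3.84;  V(Y) = 5.6 − (2.15)² = 0.9775
Cov(X,Y) = 6.5 − (3.6)(2.15) = -1.24
V(X + Y) = (1)²·3.84 + (1)²·0.9775 + 2·(1)·(1)·-1.24 = 2.3375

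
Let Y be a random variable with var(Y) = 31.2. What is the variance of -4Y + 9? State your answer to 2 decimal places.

var(-4Y + 9) = (-4)²·var(Y) = 16·31.2 = 499.2

499.20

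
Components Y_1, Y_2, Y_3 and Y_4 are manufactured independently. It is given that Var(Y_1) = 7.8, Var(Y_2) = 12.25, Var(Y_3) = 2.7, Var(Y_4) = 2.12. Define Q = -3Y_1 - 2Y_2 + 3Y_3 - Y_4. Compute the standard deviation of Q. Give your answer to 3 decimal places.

By independence, Var(Q) = (-3)²Var(Y_1) + (-2)²Var(Y_2) + (3)²Var(Y_3) + (-1)²Var(Y_4)
= (-3)²·7.8 + (-2)²·12.25 + (3)²·2.7 + (-1)²·2.12 = 145.62
σ(Q) = √145.62 ≈ 12.067

12.067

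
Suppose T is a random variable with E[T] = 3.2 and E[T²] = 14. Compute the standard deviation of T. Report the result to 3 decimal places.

var(T) = 14 − (3.2)² = 3.76
σ(T) = √3.76 ≈ 1.939

1.939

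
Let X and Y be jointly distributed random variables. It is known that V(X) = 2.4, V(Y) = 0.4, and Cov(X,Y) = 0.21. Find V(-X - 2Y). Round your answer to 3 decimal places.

4.840

V(-X - 2Y) = (-1)²·V(X) + (-2)²·V(Y) + 2·(-1)·(-2)·Cov(X,Y)
= 1·2.4 + 4·0.4 + 4·0.21 = 4.84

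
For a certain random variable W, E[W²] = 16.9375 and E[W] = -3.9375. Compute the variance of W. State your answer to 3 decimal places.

1.434

Var(W) = 16.9375 − (-3.9375)² = 1.43359375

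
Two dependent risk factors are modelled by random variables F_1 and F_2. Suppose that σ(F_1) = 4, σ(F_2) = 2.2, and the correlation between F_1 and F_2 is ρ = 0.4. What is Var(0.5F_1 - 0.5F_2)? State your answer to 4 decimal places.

Var(F_1) = (4)² = 16;  Var(F_2) = (2.2)² = 4.84
Cov(F_1,F_2) = ρ·σ(F_1)·σ(F_2) = 0.4·4·2.2 = 3.52
Var(0.5F_1 - 0.5F_2) = (0.5)²·Var(F_1) + (-0.5)²·Var(F_2) + 2·(0.5)·(-0.5)·Cov(F_1,F_2)
= 0.25·16 + 0.25·4.84 + -0.5·3.52 = 3.45

3.4500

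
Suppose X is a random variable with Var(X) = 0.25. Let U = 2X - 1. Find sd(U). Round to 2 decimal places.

1.00

Var(2X - 1) = (2)²·0.25 = 1
sd(U) = √1 ≈ 1.00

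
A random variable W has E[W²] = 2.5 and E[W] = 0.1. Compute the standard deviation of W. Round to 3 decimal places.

1.578

V(W) = 2.5 − (0.1)² = 2.49
SD(W) = √2.49 ≈ 1.578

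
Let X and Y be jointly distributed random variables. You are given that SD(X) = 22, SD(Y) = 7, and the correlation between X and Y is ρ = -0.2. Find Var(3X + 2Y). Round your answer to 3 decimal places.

4182.400

Var(X) = (22)² = 484;  Var(Y) = (7)² = 49
Cov(X,Y) = ρ·SD(X)·SD(Y) = -0.2·22·7 = -30.8
Var(3X + 2Y) = (3)²·Var(X) + (2)²·Var(Y) + 2·(3)·(2)·Cov(X,Y)
= 9·484 + 4·49 + 12·-30.8 = 4182.4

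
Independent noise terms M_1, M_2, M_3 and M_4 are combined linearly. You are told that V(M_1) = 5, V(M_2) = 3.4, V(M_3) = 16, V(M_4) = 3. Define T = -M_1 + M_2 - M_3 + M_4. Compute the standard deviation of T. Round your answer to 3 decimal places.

5.235

By independence, V(T) = (-1)²V(M_1) + (1)²V(M_2) + (-1)²V(M_3) + (1)²V(M_4)
= (-1)²·5 + (1)²·3.4 + (-1)²·16 + (1)²·3 = 27.4
sd(T) = √27.4 ≈ 5.235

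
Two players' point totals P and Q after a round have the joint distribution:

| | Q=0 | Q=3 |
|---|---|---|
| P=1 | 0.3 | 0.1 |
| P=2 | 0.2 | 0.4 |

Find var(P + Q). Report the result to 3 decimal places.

3.090

E[P] = 1.6,  E[Q] = 1.5,  E[PQ] = 2.7
var(P) = 2.8 − (1.6)² = 0.24;  var(Q) = 4.5 − (1.5)² = 2.25
Cov(P,Q) = 2.7 − (1.6)(1.5) = 0.3
var(P + Q) = (1)²·0.24 + (1)²·2.25 + 2·(1)·(1)·0.3 = 3.09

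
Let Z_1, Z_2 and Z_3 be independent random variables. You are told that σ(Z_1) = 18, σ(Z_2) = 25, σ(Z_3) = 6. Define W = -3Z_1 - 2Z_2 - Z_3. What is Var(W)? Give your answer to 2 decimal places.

5452.00

Var(Z_1) = 324, Var(Z_2) = 625, Var(Z_3) = 36
By independence, Var(W) = (-3)²Var(Z_1) + (-2)²Var(Z_2) + (-1)²Var(Z_3)
= (-3)²·324 + (-2)²·625 + (-1)²·36 = 5452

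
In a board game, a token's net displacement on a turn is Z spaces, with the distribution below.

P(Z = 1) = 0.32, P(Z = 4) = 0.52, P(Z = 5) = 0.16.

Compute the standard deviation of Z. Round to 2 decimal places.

1.55

E[Z] = (1)(0.32) + (4)(0.52) + (5)(0.16) = 3.2
E[Z²] = (1)²(0.32) + (4)²(0.52) + (5)²(0.16) = 12.64
Var(Z) = E[Z²] − (E[Z])² = 12.64 − (3.2)² = 2.4
sd(Z) = √2.4 ≈ 1.55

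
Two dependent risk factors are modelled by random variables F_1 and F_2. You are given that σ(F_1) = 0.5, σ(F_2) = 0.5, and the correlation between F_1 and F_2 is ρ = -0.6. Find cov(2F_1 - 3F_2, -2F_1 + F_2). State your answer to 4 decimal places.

V(F_1) = (0.5)² = 0.25;  V(F_2) = (0.5)² = 0.25
cov(F_1,F_2) = ρ·σ(F_1)·σ(F_2) = -0.6·0.5·0.5 = -0.15
cov(2F_1 - 3F_2, -2F_1 + F_2) = (2)(-2)V(F_1) + (-3)(1)V(F_2) + [(2)(1) + (-3)(-2)]cov(F_1,F_2)
= -4·0.25 + -3·0.25 + 8·-0.15 = -2.95

-2.9500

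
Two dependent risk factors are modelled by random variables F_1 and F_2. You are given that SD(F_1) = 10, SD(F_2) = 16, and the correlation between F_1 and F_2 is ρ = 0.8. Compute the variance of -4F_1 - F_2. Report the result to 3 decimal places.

Var(F_1) = (10)² = 100;  Var(F_2) = (16)² = 256
Cov(F_1,F_2) = ρ·SD(F_1)·SD(F_2) = 0.8·10·16 = 128
Var(-4F_1 - F_2) = (-4)²·Var(F_1) + (-1)²·Var(F_2) + 2·(-4)·(-1)·Cov(F_1,F_2)
= 16·100 + 1·256 + 8·128 = 2880

2880.000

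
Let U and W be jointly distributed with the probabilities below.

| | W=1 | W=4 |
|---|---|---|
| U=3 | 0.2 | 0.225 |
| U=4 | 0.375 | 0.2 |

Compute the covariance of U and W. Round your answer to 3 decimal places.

-0.133

E[U] = 3.575,  E[W] = 2.275
E[UW] = 8
Cov(U,W) = E[UW] − E[U]E[W] = 8 − (3.575)(2.275) = -0.133125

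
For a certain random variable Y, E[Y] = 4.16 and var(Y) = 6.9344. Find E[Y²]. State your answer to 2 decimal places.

E[Y²] = var(Y) + (E[Y])² = 6.9344 + (4.16)² = 24.24

24.24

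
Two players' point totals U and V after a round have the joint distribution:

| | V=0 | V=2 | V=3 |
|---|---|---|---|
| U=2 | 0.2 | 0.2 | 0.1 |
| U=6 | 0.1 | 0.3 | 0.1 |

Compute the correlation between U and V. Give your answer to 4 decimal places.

0.1796

E[U] = 4,  E[V] = 1.6
E[UV] = 6.8
Cov(U,V) = E[UV] − E[U]E[V] = 6.8 − (4)(1.6) = 0.4
var(U) = 4,  var(V) = 1.24
ρ = 0.4 / √(4·1.24) ≈ 0.1796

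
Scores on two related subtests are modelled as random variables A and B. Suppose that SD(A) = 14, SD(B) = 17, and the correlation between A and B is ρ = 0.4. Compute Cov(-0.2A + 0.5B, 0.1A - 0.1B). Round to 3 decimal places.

var(A) = (14)² = 196;  var(B) = (17)² = 289
Cov(A,B) = ρ·SD(A)·SD(B) = 0.4·14·17 = 95.2
Cov(-0.2A + 0.5B, 0.1A - 0.1B) = (-0.2)(0.1)var(A) + (0.5)(-0.1)var(B) + [(-0.2)(-0.1) + (0.5)(0.1)]Cov(A,B)
= -0.02·196 + -0.05·289 + 0.07·95.2 = -11.706

-11.706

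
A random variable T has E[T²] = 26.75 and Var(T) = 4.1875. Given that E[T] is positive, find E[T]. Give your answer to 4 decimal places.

(E[T])² = E[T²] − Var(T) = 26.75 − 4.1875 = 22.5625
E[T] = √22.5625 = 4.75

4.7500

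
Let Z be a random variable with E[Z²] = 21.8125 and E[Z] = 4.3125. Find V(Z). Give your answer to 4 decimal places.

3.2148

V(Z) = 21.8125 − (4.3125)² = 3.21484375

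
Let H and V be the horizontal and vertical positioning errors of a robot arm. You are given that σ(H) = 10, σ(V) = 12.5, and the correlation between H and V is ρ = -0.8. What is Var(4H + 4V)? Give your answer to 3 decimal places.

Var(H) = (10)² = 100;  Var(V) = (12.5)² = 156.25
cov(H,V) = ρ·σ(H)·σ(V) = -0.8·10·12.5 = -100
Var(4H + 4V) = (4)²·Var(H) + (4)²·Var(V) + 2·(4)·(4)·cov(H,V)
= 16·100 + 16·156.25 + 32·-100 = 900

900.000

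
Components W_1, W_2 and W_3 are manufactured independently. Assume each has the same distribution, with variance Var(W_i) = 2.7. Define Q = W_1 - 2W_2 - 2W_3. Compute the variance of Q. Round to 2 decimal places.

24.30

By independence, Var(Q) = (1)²Var(W_1) + (-2)²Var(W_2) + (-2)²Var(W_3)
= (1)²·2.7 + (-2)²·2.7 + (-2)²·2.7 = 24.3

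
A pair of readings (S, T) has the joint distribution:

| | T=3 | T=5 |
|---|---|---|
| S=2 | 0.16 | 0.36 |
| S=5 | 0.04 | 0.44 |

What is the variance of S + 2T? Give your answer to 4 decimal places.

E[S] = 3.44,  E[T] = 4.6,  E[ST] = 16.16
Var(S) = 14.08 − (3.44)² = 2.2464;  Var(T) = 21.8 − (4.6)² = 0.64
cov(S,T) = 16.16 − (3.44)(4.6) = 0.336
Var(S + 2T) = (1)²·2.2464 + (2)²·0.64 + 2·(1)·(2)·0.336 = 6.1504

6.1504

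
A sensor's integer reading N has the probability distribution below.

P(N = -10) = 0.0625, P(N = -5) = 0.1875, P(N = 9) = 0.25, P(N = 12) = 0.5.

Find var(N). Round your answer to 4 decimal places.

E[N] = (-10)(0.0625) + (-5)(0.1875) + (9)(0.25) + (12)(0.5) = 6.6875
E[N²] = (-10)²(0.0625) + (-5)²(0.1875) + (9)²(0.25) + (12)²(0.5) = 103.1875
var(N) = E[N²] − (E[N])² = 103.1875 − (6.6875)² = 58.46484375

58.4648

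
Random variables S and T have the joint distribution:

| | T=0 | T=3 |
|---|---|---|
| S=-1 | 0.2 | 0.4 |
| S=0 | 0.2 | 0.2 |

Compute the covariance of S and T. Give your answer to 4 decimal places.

-0.1200

E[S] = -0.6,  E[T] = 1.8
E[ST] = -1.2
cov(S,T) = E[ST] − E[S]E[T] = -1.2 − (-0.6)(1.8) = -0.12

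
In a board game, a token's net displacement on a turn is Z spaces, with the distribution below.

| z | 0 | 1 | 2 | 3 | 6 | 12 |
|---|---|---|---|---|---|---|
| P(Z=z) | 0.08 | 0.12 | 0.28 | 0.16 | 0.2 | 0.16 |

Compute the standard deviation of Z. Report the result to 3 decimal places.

E[Z] = (0)(0.08) + (1)(0.12) + (2)(0.28) + (3)(0.16) + (6)(0.2) + (12)(0.16) = 4.28
E[Z²] = (0)²(0.08) + (1)²(0.12) + (2)²(0.28) + (3)²(0.16) + (6)²(0.2) + (12)²(0.16) = 32.92
var(Z) = E[Z²] − (E[Z])² = 32.92 − (4.28)² = 14.6016
sd(Z) = √14.6016 ≈ 3.821

3.821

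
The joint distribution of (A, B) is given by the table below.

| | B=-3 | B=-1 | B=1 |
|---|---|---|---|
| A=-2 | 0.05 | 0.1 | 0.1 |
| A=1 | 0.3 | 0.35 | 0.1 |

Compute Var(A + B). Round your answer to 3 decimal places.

E[A] = 0.25,  E[B] = -1.3,  E[AB] = -0.85
Var(A) = 1.75 − (0.25)² = 1.6875;  Var(B) = 3.8 − (-1.3)² = 2.11
Cov(A,B) = -0.85 − (0.25)(-1.3) = -0.525
Var(A + B) = (1)²·1.6875 + (1)²·2.11 + 2·(1)·(1)·-0.525 = 2.7475

2.748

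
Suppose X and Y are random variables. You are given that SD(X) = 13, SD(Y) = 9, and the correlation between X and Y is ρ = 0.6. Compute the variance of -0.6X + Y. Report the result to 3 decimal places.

57.600

var(X) = (13)² = 169;  var(Y) = (9)² = 81
cov(X,Y) = ρ·SD(X)·SD(Y) = 0.6·13·9 = 70.2
var(-0.6X + Y) = (-0.6)²·var(X) + (1)²·var(Y) + 2·(-0.6)·(1)·cov(X,Y)
= 0.36·169 + 1·81 + -1.2·70.2 = 57.6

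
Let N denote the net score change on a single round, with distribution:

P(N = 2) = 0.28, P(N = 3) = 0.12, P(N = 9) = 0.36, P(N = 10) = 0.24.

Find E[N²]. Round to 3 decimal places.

55.360

E[N²] = (2)²(0.28) + (3)²(0.12) + (9)²(0.36) + (10)²(0.24) = 55.36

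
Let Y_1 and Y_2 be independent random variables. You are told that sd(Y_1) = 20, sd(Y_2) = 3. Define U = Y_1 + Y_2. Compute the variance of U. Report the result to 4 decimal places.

Var(Y_1) = 400, Var(Y_2) = 9
By independence, Var(U) = (1)²Var(Y_1) + (1)²Var(Y_2)
= (1)²·400 + (1)²·9 = 409

409.0000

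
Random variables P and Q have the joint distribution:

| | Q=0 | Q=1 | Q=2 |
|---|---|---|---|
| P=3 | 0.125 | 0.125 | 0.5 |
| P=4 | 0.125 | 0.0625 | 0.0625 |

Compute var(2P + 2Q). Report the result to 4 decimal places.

2.4844

E[P] = 3.25,  E[Q] = 1.3125,  E[PQ] = 4.125
var(P) = 10.75 − (3.25)² = 0.1875;  var(Q) = 2.4375 − (1.3125)² = 0.71484375
Cov(P,Q) = 4.125 − (3.25)(1.3125) = -0.140625
var(2P + 2Q) = (2)²·0.1875 + (2)²·0.71484375 + 2·(2)·(2)·-0.140625 = 2.484375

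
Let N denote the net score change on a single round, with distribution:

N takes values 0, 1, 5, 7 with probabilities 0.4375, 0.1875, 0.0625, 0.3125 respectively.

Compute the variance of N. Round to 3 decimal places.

E[N] = (0)(0.4375) + (1)(0.1875) + (5)(0.0625) + (7)(0.3125) = 2.6875
E[N²] = (0)²(0.4375) + (1)²(0.1875) + (5)²(0.0625) + (7)²(0.3125) = 17.0625
V(N) = E[N²] − (E[N])² = 17.0625 − (2.6875)² = 9.83984375

9.840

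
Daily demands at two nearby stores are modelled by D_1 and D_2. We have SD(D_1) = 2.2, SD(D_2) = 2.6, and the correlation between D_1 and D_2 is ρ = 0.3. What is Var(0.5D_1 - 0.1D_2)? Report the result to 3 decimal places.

Var(D_1) = (2.2)² = 4.84;  Var(D_2) = (2.6)² = 6.76
Cov(D_1,D_2) = ρ·SD(D_1)·SD(D_2) = 0.3·2.2·2.6 = 1.716
Var(0.5D_1 - 0.1D_2) = (0.5)²·Var(D_1) + (-0.1)²·Var(D_2) + 2·(0.5)·(-0.1)·Cov(D_1,D_2)
= 0.25·4.84 + 0.01·6.76 + -0.1·1.716 = 1.106

1.106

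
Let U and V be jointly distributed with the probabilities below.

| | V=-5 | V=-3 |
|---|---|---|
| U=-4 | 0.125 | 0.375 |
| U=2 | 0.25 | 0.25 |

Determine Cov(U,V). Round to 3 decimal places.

-0.750

E[U] = -1,  E[V] = -3.75
E[UV] = 3
Cov(U,V) = E[UV] − E[U]E[V] = 3 − (-1)(-3.75) = -0.75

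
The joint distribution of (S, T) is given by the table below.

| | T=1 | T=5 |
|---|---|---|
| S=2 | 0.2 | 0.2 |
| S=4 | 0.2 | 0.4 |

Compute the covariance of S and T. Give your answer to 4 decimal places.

0.3200

E[S] = 3.2,  E[T] = 3.4
E[ST] = 11.2
Cov(S,T) = E[ST] − E[S]E[T] = 11.2 − (3.2)(3.4) = 0.32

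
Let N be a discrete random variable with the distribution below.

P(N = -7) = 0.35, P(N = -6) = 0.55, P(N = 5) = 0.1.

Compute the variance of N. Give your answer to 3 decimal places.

E[N] = (-7)(0.35) + (-6)(0.55) + (5)(0.1) = -5.25
E[N²] = (-7)²(0.35) + (-6)²(0.55) + (5)²(0.1) = 39.45
var(N) = E[N²] − (E[N])² = 39.45 − (-5.25)² = 11.8875

11.888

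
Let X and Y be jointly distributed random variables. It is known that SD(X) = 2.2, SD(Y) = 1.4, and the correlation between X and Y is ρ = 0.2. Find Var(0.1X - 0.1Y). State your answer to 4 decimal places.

Var(X) = (2.2)² = 4.84;  Var(Y) = (1.4)² = 1.96
cov(X,Y) = ρ·SD(X)·SD(Y) = 0.2·2.2·1.4 = 0.616
Var(0.1X - 0.1Y) = (0.1)²·Var(X) + (-0.1)²·Var(Y) + 2·(0.1)·(-0.1)·cov(X,Y)
= 0.01·4.84 + 0.01·1.96 + -0.02·0.616 = 0.05568

0.0557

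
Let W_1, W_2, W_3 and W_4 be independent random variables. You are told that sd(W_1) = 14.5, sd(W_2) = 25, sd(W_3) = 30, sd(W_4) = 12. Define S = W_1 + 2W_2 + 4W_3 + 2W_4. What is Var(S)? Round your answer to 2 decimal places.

Var(W_1) = 210.25, Var(W_2) = 625, Var(W_3) = 900, Var(W_4) = 144
By independence, Var(S) = (1)²Var(W_1) + (2)²Var(W_2) + (4)²Var(W_3) + (2)²Var(W_4)
= (1)²·210.25 + (2)²·625 + (4)²·900 + (2)²·144 = 17686.25

17686.25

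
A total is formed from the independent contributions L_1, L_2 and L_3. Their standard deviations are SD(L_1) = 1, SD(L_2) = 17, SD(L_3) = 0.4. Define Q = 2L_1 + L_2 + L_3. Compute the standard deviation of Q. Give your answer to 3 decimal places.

Var(L_1) = 1, Var(L_2) = 289, Var(L_3) = 0.16
By independence, Var(Q) = (2)²Var(L_1) + (1)²Var(L_2) + (1)²Var(L_3)
= (2)²·1 + (1)²·289 + (1)²·0.16 = 293.16
SD(Q) = √293.16 ≈ 17.122

17.122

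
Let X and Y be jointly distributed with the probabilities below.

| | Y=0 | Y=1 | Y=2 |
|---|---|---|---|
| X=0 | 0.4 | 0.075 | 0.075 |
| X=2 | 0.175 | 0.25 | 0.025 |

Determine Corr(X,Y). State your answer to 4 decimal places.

0.1912

E[X] = 0.9,  E[Y] = 0.525
E[XY] = 0.6
Cov(X,Y) = E[XY] − E[X]E[Y] = 0.6 − (0.9)(0.525) = 0.1275
Var(X) = 0.99,  Var(Y) = 0.449375
ρ = 0.1275 / √(0.99·0.449375) ≈ 0.1912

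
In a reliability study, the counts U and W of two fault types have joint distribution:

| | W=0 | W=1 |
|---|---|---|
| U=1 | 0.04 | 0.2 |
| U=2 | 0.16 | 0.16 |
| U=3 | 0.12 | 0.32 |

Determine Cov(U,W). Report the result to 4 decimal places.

-0.0160

E[U] = 2.2,  E[W] = 0.68
E[UW] = 1.48
Cov(U,W) = E[UW] − E[U]E[W] = 1.48 − (2.2)(0.68) = -0.016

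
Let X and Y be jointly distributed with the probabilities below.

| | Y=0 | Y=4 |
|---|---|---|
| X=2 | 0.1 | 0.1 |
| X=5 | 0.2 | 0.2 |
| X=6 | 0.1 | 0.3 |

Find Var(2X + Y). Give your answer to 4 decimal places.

E[X] = 4.8,  E[Y] = 2.4,  E[XY] = 12
Var(X) = 25.2 − (4.8)² = 2.16;  Var(Y) = 9.6 − (2.4)² = 3.84
Cov(X,Y) = 12 − (4.8)(2.4) = 0.48
Var(2X + Y) = (2)²·2.16 + (1)²·3.84 + 2·(2)·(1)·0.48 = 14.4

14.4000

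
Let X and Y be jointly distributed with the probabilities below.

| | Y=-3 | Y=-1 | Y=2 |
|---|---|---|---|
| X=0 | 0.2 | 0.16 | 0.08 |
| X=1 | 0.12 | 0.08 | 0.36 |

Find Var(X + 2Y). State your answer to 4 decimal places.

E[X] = 0.56,  E[Y] = -0.32,  E[XY] = 0.28
Var(X) = 0.56 − (0.56)² = 0.2464;  Var(Y) = 4.88 − (-0.32)² = 4.7776
cov(X,Y) = 0.28 − (0.56)(-0.32) = 0.4592
Var(X + 2Y) = (1)²·0.2464 + (2)²·4.7776 + 2·(1)·(2)·0.4592 = 21.1936

21.1936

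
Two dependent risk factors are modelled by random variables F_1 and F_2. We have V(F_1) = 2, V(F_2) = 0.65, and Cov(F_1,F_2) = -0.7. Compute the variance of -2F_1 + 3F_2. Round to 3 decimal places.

V(-2F_1 + 3F_2) = (-2)²·V(F_1) + (3)²·V(F_2) + 2·(-2)·(3)·Cov(F_1,F_2)
= 4·2 + 9·0.65 + -12·-0.7 = 22.25

22.250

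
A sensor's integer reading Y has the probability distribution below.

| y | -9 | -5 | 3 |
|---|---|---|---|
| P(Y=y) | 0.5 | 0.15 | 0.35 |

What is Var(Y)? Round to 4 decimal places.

E[Y] = (-9)(0.5) + (-5)(0.15) + (3)(0.35) = -4.2
E[Y²] = (-9)²(0.5) + (-5)²(0.15) + (3)²(0.35) = 47.4
Var(Y) = E[Y²] − (E[Y])² = 47.4 − (-4.2)² = 29.76

29.7600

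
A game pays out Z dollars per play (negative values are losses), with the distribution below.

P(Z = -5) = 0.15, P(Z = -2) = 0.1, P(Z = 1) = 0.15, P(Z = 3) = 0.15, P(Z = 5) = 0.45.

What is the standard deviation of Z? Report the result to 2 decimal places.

3.65

E[Z] = (-5)(0.15) + (-2)(0.1) + (1)(0.15) + (3)(0.15) + (5)(0.45) = 1.9
E[Z²] = (-5)²(0.15) + (-2)²(0.1) + (1)²(0.15) + (3)²(0.15) + (5)²(0.45) = 16.9
Var(Z) = E[Z²] − (E[Z])² = 16.9 − (1.9)² = 13.29
sd(Z) = √13.29 ≈ 3.65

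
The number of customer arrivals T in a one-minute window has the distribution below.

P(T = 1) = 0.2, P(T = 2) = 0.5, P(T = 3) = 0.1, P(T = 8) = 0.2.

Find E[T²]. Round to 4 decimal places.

15.9000

E[T²] = (1)²(0.2) + (2)²(0.5) + (3)²(0.1) + (8)²(0.2) = 15.9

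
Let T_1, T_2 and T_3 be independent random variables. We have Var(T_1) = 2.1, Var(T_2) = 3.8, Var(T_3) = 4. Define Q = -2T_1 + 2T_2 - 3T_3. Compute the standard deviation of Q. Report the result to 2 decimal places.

7.72

By independence, Var(Q) = (-2)²Var(T_1) + (2)²Var(T_2) + (-3)²Var(T_3)
= (-2)²·2.1 + (2)²·3.8 + (-3)²·4 = 59.6
σ(Q) = √59.6 ≈ 7.72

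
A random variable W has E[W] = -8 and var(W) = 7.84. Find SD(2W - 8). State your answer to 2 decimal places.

var(2W - 8) = (2)²·7.84 = 31.36
SD(2W - 8) = √31.36 ≈ 5.60

5.60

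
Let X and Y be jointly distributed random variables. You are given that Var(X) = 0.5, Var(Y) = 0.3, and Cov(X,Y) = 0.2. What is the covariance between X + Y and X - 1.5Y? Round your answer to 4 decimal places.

-0.0500

Cov(X + Y, X - 1.5Y) = (1)(1)Var(X) + (1)(-1.5)Var(Y) + [(1)(-1.5) + (1)(1)]Cov(X,Y)
= 1·0.5 + -1.5·0.3 + -0.5·0.2 = -0.05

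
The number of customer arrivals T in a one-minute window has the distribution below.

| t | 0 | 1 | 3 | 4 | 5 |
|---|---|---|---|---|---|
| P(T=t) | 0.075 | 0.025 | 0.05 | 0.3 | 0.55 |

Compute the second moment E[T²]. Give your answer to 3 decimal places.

E[T²] = (0)²(0.075) + (1)²(0.025) + (3)²(0.05) + (4)²(0.3) + (5)²(0.55) = 19.025

19.025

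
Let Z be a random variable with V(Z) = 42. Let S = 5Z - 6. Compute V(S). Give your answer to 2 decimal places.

1050.00

V(5Z - 6) = (5)²·V(Z) = 25·42 = 1050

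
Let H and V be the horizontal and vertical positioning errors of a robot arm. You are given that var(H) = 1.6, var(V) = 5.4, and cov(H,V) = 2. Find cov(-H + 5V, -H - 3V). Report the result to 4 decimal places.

cov(-H + 5V, -H - 3V) = (-1)(-1)var(H) + (5)(-3)var(V) + [(-1)(-3) + (5)(-1)]cov(H,V)
= 1·1.6 + -15·5.4 + -2·2 = -83.4

-83.4000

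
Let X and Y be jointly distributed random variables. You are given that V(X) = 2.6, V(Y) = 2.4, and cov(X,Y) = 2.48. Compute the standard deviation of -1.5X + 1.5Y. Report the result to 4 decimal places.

0.3000

V(-1.5X + 1.5Y) = (-1.5)²·V(X) + (1.5)²·V(Y) + 2·(-1.5)·(1.5)·cov(X,Y)
= 2.25·2.6 + 2.25·2.4 + -4.5·2.48 = 0.09
SD(-1.5X + 1.5Y) = √0.09 ≈ 0.3000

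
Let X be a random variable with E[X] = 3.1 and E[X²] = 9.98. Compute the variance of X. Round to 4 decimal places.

0.3700

var(X) = 9.98 − (3.1)² = 0.37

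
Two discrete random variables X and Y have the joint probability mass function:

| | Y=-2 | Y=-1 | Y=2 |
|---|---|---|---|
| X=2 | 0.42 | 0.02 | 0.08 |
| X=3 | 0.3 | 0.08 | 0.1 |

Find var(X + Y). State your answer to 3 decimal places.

E[X] = 2.48,  E[Y] = -1.18,  E[XY] = -2.84
var(X) = 6.4 − (2.48)² = 0.2496;  var(Y) = 3.7 − (-1.18)² = 2.3076
cov(X,Y) = -2.84 − (2.48)(-1.18) = 0.0864
var(X + Y) = (1)²·0.2496 + (1)²·2.3076 + 2·(1)·(1)·0.0864 = 2.73

2.730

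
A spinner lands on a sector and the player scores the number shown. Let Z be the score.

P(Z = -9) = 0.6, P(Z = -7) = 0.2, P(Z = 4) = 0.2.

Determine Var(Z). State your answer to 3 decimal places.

E[Z] = (-9)(0.6) + (-7)(0.2) + (4)(0.2) = -6
E[Z²] = (-9)²(0.6) + (-7)²(0.2) + (4)²(0.2) = 61.6
Var(Z) = E[Z²] − (E[Z])² = 61.6 − (-6)² = 25.6

25.600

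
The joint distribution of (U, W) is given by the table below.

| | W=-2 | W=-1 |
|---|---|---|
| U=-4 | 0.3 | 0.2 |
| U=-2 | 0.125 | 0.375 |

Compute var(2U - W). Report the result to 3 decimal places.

E[U] = -3,  E[W] = -1.425,  E[UW] = 4.45
var(U) = 10 − (-3)² = 1;  var(W) = 2.275 − (-1.425)² = 0.244375
cov(U,W) = 4.45 − (-3)(-1.425) = 0.175
var(2U - W) = (2)²·1 + (-1)²·0.244375 + 2·(2)·(-1)·0.175 = 3.544375

3.544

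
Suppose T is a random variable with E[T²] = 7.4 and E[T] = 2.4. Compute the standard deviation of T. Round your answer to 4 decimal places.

Var(T) = 7.4 − (2.4)² = 1.64
sd(T) = √1.64 ≈ 1.2806

1.2806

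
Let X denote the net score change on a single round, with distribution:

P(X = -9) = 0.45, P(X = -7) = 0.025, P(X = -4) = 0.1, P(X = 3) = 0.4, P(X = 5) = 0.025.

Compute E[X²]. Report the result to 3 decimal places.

43.500

E[X²] = (-9)²(0.45) + (-7)²(0.025) + (-4)²(0.1) + (3)²(0.4) + (5)²(0.025) = 43.5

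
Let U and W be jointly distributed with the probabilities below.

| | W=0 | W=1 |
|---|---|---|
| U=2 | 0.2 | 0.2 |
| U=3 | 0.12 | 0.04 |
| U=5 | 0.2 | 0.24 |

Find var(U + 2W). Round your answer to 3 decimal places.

3.126

E[U] = 3.48,  E[W] = 0.48,  E[UW] = 1.72
var(U) = 14.04 − (3.48)² = 1.9296;  var(W) = 0.48 − (0.48)² = 0.2496
Cov(U,W) = 1.72 − (3.48)(0.48) = 0.0496
var(U + 2W) = (1)²·1.9296 + (2)²·0.2496 + 2·(1)·(2)·0.0496 = 3.1264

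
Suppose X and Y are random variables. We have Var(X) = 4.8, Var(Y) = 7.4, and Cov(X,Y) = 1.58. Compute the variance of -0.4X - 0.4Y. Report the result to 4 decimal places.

2.4576

Var(-0.4X - 0.4Y) = (-0.4)²·Var(X) + (-0.4)²·Var(Y) + 2·(-0.4)·(-0.4)·Cov(X,Y)
= 0.16·4.8 + 0.16·7.4 + 0.32·1.58 = 2.4576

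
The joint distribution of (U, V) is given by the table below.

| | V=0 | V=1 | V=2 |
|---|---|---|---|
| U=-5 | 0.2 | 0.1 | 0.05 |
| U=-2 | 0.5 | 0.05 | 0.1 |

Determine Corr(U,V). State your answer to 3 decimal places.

-0.120

E[U] = -3.05,  E[V] = 0.45
E[UV] = -1.5
Cov(U,V) = E[UV] − E[U]E[V] = -1.5 − (-3.05)(0.45) = -0.1275
var(U) = 2.0475,  var(V) = 0.5475
ρ = -0.1275 / √(2.0475·0.5475) ≈ -0.120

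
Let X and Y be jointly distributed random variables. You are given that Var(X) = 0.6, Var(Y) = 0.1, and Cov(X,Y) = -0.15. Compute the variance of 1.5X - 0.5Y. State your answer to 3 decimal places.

1.600

Var(1.5X - 0.5Y) = (1.5)²·Var(X) + (-0.5)²·Var(Y) + 2·(1.5)·(-0.5)·Cov(X,Y)
= 2.25·0.6 + 0.25·0.1 + -1.5·-0.15 = 1.6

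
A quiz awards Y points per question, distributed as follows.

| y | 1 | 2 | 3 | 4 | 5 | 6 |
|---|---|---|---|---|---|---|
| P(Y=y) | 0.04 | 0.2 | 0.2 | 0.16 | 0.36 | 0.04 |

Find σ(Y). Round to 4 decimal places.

E[Y] = (1)(0.04) + (2)(0.2) + (3)(0.2) + (4)(0.16) + (5)(0.36) + (6)(0.04) = 3.72
E[Y²] = (1)²(0.04) + (2)²(0.2) + (3)²(0.2) + (4)²(0.16) + (5)²(0.36) + (6)²(0.04) = 15.64
V(Y) = E[Y²] − (E[Y])² = 15.64 − (3.72)² = 1.8016
σ(Y) = √1.8016 ≈ 1.3422

1.3422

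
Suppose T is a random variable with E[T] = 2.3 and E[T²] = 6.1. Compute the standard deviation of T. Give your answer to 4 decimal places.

0.9000

var(T) = 6.1 − (2.3)² = 0.81
SD(T) = √0.81 ≈ 0.9000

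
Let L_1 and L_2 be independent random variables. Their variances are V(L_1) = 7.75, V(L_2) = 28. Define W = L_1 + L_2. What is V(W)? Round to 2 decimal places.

35.75

By independence, V(W) = (1)²V(L_1) + (1)²V(L_2)
= (1)²·7.75 + (1)²·28 = 35.75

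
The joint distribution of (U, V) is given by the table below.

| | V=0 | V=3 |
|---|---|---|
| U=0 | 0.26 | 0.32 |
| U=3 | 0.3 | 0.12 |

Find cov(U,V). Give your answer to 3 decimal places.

E[U] = 1.26,  E[V] = 1.32
E[UV] = 1.08
cov(U,V) = E[UV] − E[U]E[V] = 1.08 − (1.26)(1.32) = -0.5832

-0.583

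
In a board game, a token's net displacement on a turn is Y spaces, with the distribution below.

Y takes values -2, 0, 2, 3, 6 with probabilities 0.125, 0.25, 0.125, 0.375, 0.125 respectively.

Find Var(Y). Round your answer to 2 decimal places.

E[Y] = (-2)(0.125) + (0)(0.25) + (2)(0.125) + (3)(0.375) + (6)(0.125) = 1.875
E[Y²] = (-2)²(0.125) + (0)²(0.25) + (2)²(0.125) + (3)²(0.375) + (6)²(0.125) = 8.875
Var(Y) = E[Y²] − (E[Y])² = 8.875 − (1.875)² = 5.359375

5.36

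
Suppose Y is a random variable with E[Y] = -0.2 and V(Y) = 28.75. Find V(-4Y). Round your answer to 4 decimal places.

V(-4Y) = (-4)²·V(Y) = 16·28.75 = 460

460.0000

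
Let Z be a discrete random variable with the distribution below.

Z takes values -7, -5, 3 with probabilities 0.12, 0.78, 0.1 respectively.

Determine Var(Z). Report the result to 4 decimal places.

6.5664

E[Z] = (-7)(0.12) + (-5)(0.78) + (3)(0.1) = -4.44
E[Z²] = (-7)²(0.12) + (-5)²(0.78) + (3)²(0.1) = 26.28
Var(Z) = E[Z²] − (E[Z])² = 26.28 − (-4.44)² = 6.5664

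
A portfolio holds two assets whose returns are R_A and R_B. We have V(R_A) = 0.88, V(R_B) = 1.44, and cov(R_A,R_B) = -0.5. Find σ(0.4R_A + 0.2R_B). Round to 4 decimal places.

V(0.4R_A + 0.2R_B) = (0.4)²·V(R_A) + (0.2)²·V(R_B) + 2·(0.4)·(0.2)·cov(R_A,R_B)
= 0.16·0.88 + 0.04·1.44 + 0.16·-0.5 = 0.1184
σ(0.4R_A + 0.2R_B) = √0.1184 ≈ 0.3441

0.3441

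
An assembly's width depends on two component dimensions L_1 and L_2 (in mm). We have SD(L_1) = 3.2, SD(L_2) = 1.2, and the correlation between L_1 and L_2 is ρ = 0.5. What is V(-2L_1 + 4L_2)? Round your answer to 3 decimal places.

33.280

V(L_1) = (3.2)² = 10.24;  V(L_2) = (1.2)² = 1.44
cov(L_1,L_2) = ρ·SD(L_1)·SD(L_2) = 0.5·3.2·1.2 = 1.92
V(-2L_1 + 4L_2) = (-2)²·V(L_1) + (4)²·V(L_2) + 2·(-2)·(4)·cov(L_1,L_2)
= 4·10.24 + 16·1.44 + -16·1.92 = 33.28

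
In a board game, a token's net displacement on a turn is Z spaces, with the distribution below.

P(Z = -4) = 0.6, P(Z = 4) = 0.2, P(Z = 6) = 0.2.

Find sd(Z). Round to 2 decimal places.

E[Z] = (-4)(0.6) + (4)(0.2) + (6)(0.2) = -0.4
E[Z²] = (-4)²(0.6) + (4)²(0.2) + (6)²(0.2) = 20
V(Z) = E[Z²] − (E[Z])² = 20 − (-0.4)² = 19.84
sd(Z) = √19.84 ≈ 4.45

4.45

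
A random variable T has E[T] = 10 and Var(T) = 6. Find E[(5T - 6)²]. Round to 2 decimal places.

2086.00

E[5T - 6] = 5·10 − 6 = 44
Var(5T - 6) = (5)²·6 = 150
E[(5T - 6)²] = Var((5T - 6)) + (E[(5T - 6)])² = 150 + (44)² = 2086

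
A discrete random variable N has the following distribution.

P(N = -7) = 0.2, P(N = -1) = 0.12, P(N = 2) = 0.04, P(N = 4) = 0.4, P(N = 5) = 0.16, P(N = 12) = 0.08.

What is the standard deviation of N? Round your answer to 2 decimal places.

5.32

E[N] = (-7)(0.2) + (-1)(0.12) + (2)(0.04) + (4)(0.4) + (5)(0.16) + (12)(0.08) = 1.92
E[N²] = (-7)²(0.2) + (-1)²(0.12) + (2)²(0.04) + (4)²(0.4) + (5)²(0.16) + (12)²(0.08) = 32
var(N) = E[N²] − (E[N])² = 32 − (1.92)² = 28.3136
σ(N) = √28.3136 ≈ 5.32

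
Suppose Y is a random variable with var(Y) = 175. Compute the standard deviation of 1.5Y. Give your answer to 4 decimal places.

19.8431

var(1.5Y) = (1.5)²·175 = 393.75
SD(1.5Y) = √393.75 ≈ 19.8431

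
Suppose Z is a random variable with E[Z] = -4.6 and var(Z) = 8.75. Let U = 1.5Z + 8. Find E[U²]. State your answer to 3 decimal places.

E[1.5Z + 8] = 1.5·-4.6 + 8 = 1.1
var(1.5Z + 8) = (1.5)²·8.75 = 19.6875
E[U²] = var(U) + (E[U])² = 19.6875 + (1.1)² = 20.8975

20.898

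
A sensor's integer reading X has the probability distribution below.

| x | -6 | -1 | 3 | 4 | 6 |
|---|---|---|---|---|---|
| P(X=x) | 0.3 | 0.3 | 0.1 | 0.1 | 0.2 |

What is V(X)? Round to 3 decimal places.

20.760

E[X] = (-6)(0.3) + (-1)(0.3) + (3)(0.1) + (4)(0.1) + (6)(0.2) = -0.2
E[X²] = (-6)²(0.3) + (-1)²(0.3) + (3)²(0.1) + (4)²(0.1) + (6)²(0.2) = 20.8
V(X) = E[X²] − (E[X])² = 20.8 − (-0.2)² = 20.76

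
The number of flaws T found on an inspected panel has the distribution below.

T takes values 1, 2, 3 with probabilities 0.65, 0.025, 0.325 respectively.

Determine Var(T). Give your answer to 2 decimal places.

0.87

E[T] = (1)(0.65) + (2)(0.025) + (3)(0.325) = 1.675
E[T²] = (1)²(0.65) + (2)²(0.025) + (3)²(0.325) = 3.675
Var(T) = E[T²] − (E[T])² = 3.675 − (1.675)² = 0.869375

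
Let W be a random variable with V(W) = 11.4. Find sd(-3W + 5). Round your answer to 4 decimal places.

10.1292

V(-3W + 5) = (-3)²·11.4 = 102.6
sd(-3W + 5) = √102.6 ≈ 10.1292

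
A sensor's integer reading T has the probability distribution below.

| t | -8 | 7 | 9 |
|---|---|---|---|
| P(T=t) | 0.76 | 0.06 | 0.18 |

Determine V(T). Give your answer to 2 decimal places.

49.84

E[T] = (-8)(0.76) + (7)(0.06) + (9)(0.18) = -4.04
E[T²] = (-8)²(0.76) + (7)²(0.06) + (9)²(0.18) = 66.16
V(T) = E[T²] − (E[T])² = 66.16 − (-4.04)² = 49.8384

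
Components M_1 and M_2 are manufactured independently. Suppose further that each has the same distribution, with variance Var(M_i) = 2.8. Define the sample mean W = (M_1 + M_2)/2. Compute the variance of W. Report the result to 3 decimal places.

1.400

By independence, Var(W) = (0.5)²Var(M_1) + (0.5)²Var(M_2)
= (0.5)²·2.8 + (0.5)²·2.8 = 1.4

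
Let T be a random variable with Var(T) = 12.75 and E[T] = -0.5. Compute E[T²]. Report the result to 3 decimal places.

E[T²] = Var(T) + (E[T])² = 12.75 + (-0.5)² = 13

13.000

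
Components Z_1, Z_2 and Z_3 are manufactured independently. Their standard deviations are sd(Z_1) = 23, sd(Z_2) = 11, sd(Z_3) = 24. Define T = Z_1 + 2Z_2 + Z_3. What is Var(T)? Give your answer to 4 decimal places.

Var(Z_1) = 529, Var(Z_2) = 121, Var(Z_3) = 576
By independence, Var(T) = (1)²Var(Z_1) + (2)²Var(Z_2) + (1)²Var(Z_3)
= (1)²·529 + (2)²·121 + (1)²·576 = 1589

1589.0000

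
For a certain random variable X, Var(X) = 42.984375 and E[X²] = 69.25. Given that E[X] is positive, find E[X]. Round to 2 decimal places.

5.13

(E[X])² = E[X²] − Var(X) = 69.25 − 42.984375 = 26.265625
E[X] = √26.265625 = 5.125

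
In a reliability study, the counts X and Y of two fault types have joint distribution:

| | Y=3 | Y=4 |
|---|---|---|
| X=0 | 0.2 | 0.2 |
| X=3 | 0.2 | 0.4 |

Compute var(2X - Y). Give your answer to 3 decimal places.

E[X] = 1.8,  E[Y] = 3.6,  E[XY] = 6.6
var(X) = 5.4 − (1.8)² = 2.16;  var(Y) = 13.2 − (3.6)² = 0.24
Cov(X,Y) = 6.6 − (1.8)(3.6) = 0.12
var(2X - Y) = (2)²·2.16 + (-1)²·0.24 + 2·(2)·(-1)·0.12 = 8.4

8.400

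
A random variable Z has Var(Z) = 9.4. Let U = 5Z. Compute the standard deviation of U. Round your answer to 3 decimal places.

Var(5Z) = (5)²·9.4 = 235
sd(U) = √235 ≈ 15.330

15.330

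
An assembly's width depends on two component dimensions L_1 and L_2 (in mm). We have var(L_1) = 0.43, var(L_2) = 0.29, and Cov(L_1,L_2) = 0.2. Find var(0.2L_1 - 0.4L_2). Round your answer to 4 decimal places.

var(0.2L_1 - 0.4L_2) = (0.2)²·var(L_1) + (-0.4)²·var(L_2) + 2·(0.2)·(-0.4)·Cov(L_1,L_2)
= 0.04·0.43 + 0.16·0.29 + -0.16·0.2 = 0.0316

0.0316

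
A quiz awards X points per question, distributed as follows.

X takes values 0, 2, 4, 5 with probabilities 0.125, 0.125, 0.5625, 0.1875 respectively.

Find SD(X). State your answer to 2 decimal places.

1.54

E[X] = (0)(0.125) + (2)(0.125) + (4)(0.5625) + (5)(0.1875) = 3.4375
E[X²] = (0)²(0.125) + (2)²(0.125) + (4)²(0.5625) + (5)²(0.1875) = 14.1875
Var(X) = E[X²] − (E[X])² = 14.1875 − (3.4375)² = 2.37109375
SD(X) = √2.37109375 ≈ 1.54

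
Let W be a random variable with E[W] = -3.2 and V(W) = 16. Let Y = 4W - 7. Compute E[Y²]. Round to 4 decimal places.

E[4W - 7] = 4·-3.2 − 7 = -19.8
V(4W - 7) = (4)²·16 = 256
E[Y²] = V(Y) + (E[Y])² = 256 + (-19.8)² = 648.04

648.0400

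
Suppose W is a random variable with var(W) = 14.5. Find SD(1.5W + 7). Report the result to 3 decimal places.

5.712

var(1.5W + 7) = (1.5)²·14.5 = 32.625
SD(1.5W + 7) = √32.625 ≈ 5.712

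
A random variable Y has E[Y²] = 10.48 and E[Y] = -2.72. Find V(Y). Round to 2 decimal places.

3.08

V(Y) = 10.48 − (-2.72)² = 3.0816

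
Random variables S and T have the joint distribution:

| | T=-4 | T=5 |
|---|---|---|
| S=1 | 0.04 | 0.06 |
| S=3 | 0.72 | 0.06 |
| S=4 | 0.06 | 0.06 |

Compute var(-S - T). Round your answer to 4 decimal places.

E[S] = 2.92,  E[T] = -2.38,  E[ST] = -7.36
var(S) = 9.04 − (2.92)² = 0.5136;  var(T) = 17.62 − (-2.38)² = 11.9556
Cov(S,T) = -7.36 − (2.92)(-2.38) = -0.4104
var(-S - T) = (-1)²·0.5136 + (-1)²·11.9556 + 2·(-1)·(-1)·-0.4104 = 11.6484

11.6484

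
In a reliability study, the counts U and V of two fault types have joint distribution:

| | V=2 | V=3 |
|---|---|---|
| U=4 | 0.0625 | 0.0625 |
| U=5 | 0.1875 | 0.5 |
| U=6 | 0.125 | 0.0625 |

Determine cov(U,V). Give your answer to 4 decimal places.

-0.0391

E[U] = 5.0625,  E[V] = 2.625
E[UV] = 13.25
cov(U,V) = E[UV] − E[U]E[V] = 13.25 − (5.0625)(2.625) = -0.0390625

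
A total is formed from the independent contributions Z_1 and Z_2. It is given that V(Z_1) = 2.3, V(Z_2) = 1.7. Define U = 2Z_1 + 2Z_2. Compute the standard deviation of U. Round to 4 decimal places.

4.0000

By independence, V(U) = (2)²V(Z_1) + (2)²V(Z_2)
= (2)²·2.3 + (2)²·1.7 = 16
sd(U) = √16 ≈ 4.0000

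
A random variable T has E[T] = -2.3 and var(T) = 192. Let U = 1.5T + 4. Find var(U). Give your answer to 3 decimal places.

var(1.5T + 4) = (1.5)²·var(T) = 2.25·192 = 432

432.000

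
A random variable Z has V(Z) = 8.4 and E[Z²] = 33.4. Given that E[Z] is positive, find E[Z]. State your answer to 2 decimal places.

(E[Z])² = E[Z²] − V(Z) = 33.4 − 8.4 = 25
E[Z] = √25 = 5

5.00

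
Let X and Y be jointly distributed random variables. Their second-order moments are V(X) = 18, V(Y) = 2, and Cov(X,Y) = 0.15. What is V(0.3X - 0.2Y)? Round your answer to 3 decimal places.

V(0.3X - 0.2Y) = (0.3)²·V(X) + (-0.2)²·V(Y) + 2·(0.3)·(-0.2)·Cov(X,Y)
= 0.09·18 + 0.04·2 + -0.12·0.15 = 1.682

1.682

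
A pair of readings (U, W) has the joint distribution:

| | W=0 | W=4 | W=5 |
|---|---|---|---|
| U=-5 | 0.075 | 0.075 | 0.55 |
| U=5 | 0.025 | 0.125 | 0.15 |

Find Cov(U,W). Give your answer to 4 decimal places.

-0.4000

E[U] = -2,  E[W] = 4.3
E[UW] = -9
Cov(U,W) = E[UW] − E[U]E[W] = -9 − (-2)(4.3) = -0.4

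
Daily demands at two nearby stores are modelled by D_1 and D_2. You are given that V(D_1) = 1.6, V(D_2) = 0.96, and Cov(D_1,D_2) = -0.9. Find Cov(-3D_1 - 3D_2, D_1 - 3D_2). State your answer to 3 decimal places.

Cov(-3D_1 - 3D_2, D_1 - 3D_2) = (-3)(1)V(D_1) + (-3)(-3)V(D_2) + [(-3)(-3) + (-3)(1)]Cov(D_1,D_2)
= -3·1.6 + 9·0.96 + 6·-0.9 = -1.56

-1.560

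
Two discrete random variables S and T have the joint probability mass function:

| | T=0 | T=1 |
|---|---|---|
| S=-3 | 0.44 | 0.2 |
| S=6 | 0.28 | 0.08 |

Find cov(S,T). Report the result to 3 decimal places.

E[S] = 0.24,  E[T] = 0.28
E[ST] = -0.12
cov(S,T) = E[ST] − E[S]E[T] = -0.12 − (0.24)(0.28) = -0.1872

-0.187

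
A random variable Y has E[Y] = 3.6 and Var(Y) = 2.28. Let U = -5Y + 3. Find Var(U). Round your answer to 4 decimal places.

Var(-5Y + 3) = (-5)²·Var(Y) = 25·2.28 = 57

57.0000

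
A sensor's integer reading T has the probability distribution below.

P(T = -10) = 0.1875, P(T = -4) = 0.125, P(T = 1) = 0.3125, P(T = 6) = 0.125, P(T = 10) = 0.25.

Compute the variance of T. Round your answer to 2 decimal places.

49.15

E[T] = (-10)(0.1875) + (-4)(0.125) + (1)(0.3125) + (6)(0.125) + (10)(0.25) = 1.1875
E[T²] = (-10)²(0.1875) + (-4)²(0.125) + (1)²(0.3125) + (6)²(0.125) + (10)²(0.25) = 50.5625
Var(T) = E[T²] − (E[T])² = 50.5625 − (1.1875)² = 49.15234375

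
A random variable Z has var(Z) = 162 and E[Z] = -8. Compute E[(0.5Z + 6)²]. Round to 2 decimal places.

E[0.5Z + 6] = 0.5·-8 + 6 = 2
var(0.5Z + 6) = (0.5)²·162 = 40.5
E[(0.5Z + 6)²] = var((0.5Z + 6)) + (E[(0.5Z + 6)])² = 40.5 + (2)² = 44.5

44.50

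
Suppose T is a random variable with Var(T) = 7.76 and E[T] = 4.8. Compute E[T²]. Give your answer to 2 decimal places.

30.80

E[T²] = Var(T) + (E[T])² = 7.76 + (4.8)² = 30.8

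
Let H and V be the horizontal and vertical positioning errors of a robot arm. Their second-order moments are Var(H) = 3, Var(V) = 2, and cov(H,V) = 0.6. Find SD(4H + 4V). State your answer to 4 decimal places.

9.9599

Var(4H + 4V) = (4)²·Var(H) + (4)²·Var(V) + 2·(4)·(4)·cov(H,V)
= 16·3 + 16·2 + 32·0.6 = 99.2
SD(4H + 4V) = √99.2 ≈ 9.9599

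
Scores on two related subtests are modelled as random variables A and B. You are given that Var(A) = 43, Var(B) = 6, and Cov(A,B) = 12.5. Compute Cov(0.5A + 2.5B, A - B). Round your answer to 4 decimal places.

31.5000

Cov(0.5A + 2.5B, A - B) = (0.5)(1)Var(A) + (2.5)(-1)Var(B) + [(0.5)(-1) + (2.5)(1)]Cov(A,B)
= 0.5·43 + -2.5·6 + 2·12.5 = 31.5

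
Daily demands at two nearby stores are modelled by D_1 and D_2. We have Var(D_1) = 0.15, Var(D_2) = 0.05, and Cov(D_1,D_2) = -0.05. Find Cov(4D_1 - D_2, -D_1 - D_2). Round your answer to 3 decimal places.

Cov(4D_1 - D_2, -D_1 - D_2) = (4)(-1)Var(D_1) + (-1)(-1)Var(D_2) + [(4)(-1) + (-1)(-1)]Cov(D_1,D_2)
= -4·0.15 + 1·0.05 + -3·-0.05 = -0.4

-0.400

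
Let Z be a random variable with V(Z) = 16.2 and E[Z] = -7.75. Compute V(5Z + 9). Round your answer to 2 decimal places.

V(5Z + 9) = (5)²·V(Z) = 25·16.2 = 405

405.00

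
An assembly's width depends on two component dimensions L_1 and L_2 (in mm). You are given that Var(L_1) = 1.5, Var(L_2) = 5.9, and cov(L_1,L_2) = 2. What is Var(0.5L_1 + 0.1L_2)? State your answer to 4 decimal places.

0.6340

Var(0.5L_1 + 0.1L_2) = (0.5)²·Var(L_1) + (0.1)²·Var(L_2) + 2·(0.5)·(0.1)·cov(L_1,L_2)
= 0.25·1.5 + 0.01·5.9 + 0.1·2 = 0.634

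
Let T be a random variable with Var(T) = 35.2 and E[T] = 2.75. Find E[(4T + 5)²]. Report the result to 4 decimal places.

E[4T + 5] = 4·2.75 + 5 = 16
Var(4T + 5) = (4)²·35.2 = 563.2
E[(4T + 5)²] = Var((4T + 5)) + (E[(4T + 5)])² = 563.2 + (16)² = 819.2

819.2000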